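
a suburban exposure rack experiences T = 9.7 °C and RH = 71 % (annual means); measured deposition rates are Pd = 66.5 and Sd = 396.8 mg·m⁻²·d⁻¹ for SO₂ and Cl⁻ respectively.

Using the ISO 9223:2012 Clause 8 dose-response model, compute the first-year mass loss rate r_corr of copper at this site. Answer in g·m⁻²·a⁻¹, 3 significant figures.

r_corr = 18.6 g·m⁻²·a⁻¹

copper: temperature factor f = +0.126·(-0.3) = -0.0378
  sulphur-dioxide contribution → 1.002 μm/a
  chloride contribution → 1.069 μm/a
  ⇒ r_corr(copper) = 2.071 μm/a
Convert to mass loss: 2.071 μm/a × 8.96 g/cm³ = 18.56 g·m⁻²·a⁻¹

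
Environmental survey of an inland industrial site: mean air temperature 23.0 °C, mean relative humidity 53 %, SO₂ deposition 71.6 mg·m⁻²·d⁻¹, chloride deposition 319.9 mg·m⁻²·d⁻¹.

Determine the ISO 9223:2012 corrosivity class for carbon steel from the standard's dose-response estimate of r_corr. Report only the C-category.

carbon steel: T>10 °C ⇒ hinge -0.054·(23.0−10) = -0.7020
  SO₂ term: 1.77·71.6^0.52·exp(0.02·53-0.7020) = 23.33
  Sd branch = 0.102·Sd^0.62·e^(0.033·RH+0.04·T) = 52.58 μm/a
  r_corr = 23.33 + 52.58 = 75.92 μm/a
Category bounds: 50…80 μm/a bracket r_corr ⇒ C4

C4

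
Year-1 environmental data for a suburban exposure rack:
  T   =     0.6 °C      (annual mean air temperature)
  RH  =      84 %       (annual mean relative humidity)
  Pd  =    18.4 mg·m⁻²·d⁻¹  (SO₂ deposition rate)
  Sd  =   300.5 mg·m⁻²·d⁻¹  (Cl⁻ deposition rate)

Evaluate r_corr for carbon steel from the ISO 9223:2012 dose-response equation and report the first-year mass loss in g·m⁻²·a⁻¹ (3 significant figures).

r_corr = 534 g·m⁻²·a⁻¹

carbon steel: f(T) = +0.150·(T−10) [T≤10 °C] = -1.4100
  Pd branch = 1.77·Pd^0.52·e^(0.02·RH+f) = 10.54 μm/a
  Cl⁻ term: 0.102·300.5^0.62·exp(0.033·84+0.04·0.6) = 57.43
  sum: 10.54 + 57.43 → r_corr = 67.97 μm/a
Convert to mass loss: 67.97 μm/a × 7.85 g/cm³ = 533.6 g·m⁻²·a⁻¹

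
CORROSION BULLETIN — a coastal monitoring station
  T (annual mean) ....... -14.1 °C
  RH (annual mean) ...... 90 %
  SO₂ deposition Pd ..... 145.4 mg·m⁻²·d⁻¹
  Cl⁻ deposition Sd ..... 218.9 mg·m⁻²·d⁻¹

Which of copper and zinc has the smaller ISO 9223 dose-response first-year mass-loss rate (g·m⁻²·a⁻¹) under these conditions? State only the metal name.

copper: temperature factor f = +0.126·(-24.1) = -3.0366
  SO₂ term: 0.0053·145.4^0.26·exp(0.059·90-3.0366) = 0.1879
  Cl⁻ term: 0.01025·218.9^0.27·exp(0.036·90+0.049·-14.1) = 0.5619
  sum: 0.1879 + 0.5619 → r_corr = 0.7498 μm/a
  mass loss = 0.7498 μm/a × 8.96 g/cm³ = 6.718 g·m⁻²·a⁻¹
zinc: temperature factor f = +0.038·(-24.1) = -0.9158
  Pd branch = 0.0129·Pd^0.44·e^(0.046·RH+f) = 2.9 μm/a
  Cl⁻ term: 0.0175·218.9^0.57·exp(0.008·90+0.085·-14.1) = 0.234
  sum: 2.9 + 0.234 → r_corr = 3.134 μm/a
  mass loss = 3.134 μm/a × 7.14 g/cm³ = 22.38 g·m⁻²·a⁻¹
Ordering by g·m⁻²·a⁻¹: zinc (22.4) > copper (6.72)

copper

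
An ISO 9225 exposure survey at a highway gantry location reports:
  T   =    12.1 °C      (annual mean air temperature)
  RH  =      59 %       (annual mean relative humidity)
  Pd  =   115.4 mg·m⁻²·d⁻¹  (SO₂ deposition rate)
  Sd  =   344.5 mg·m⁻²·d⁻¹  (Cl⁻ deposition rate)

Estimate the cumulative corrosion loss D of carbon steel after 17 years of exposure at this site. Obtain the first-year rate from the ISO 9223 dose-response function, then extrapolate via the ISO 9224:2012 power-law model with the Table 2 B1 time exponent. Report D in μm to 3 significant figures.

D(17) = 458 μm

carbon steel: f(T) = -0.054·(T−10) [T>10 °C] = -0.1134
  sulphur-dioxide contribution → 60.75 μm/a
  chloride contribution → 43.39 μm/a
  total first-year rate 104.1 μm/a
Power-law: D(17) = r_corr · 17^0.523
  D(17) = 104.1 × 17^0.523 = 104.1 × 4.401 = 458.3 μm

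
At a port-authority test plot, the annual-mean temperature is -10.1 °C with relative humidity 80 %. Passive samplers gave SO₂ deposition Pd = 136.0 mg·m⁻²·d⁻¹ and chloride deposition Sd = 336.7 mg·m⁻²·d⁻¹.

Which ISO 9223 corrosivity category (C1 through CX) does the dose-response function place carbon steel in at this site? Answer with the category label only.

C3

carbon steel: f(T) = +0.150·(T−10) [T≤10 °C] = -3.0150
  SO₂ term: 1.77·136.0^0.52·exp(0.02·80-3.0150) = 5.532
  Sd branch = 0.102·Sd^0.62·e^(0.033·RH+0.04·T) = 35.2 μm/a
  sum: 5.532 + 35.2 → r_corr = 40.73 μm/a
Category bounds: 25…50 μm/a bracket r_corr ⇒ C3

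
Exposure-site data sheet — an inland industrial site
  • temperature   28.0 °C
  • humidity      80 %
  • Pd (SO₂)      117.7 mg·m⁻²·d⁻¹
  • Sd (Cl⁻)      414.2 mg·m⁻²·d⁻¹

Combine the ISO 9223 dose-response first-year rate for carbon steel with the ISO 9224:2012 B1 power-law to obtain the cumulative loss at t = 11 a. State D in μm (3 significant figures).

D(11) = 783 μm

carbon steel: f(T) = -0.054·(T−10) [T>10 °C] = -0.9720
  Pd branch = 1.77·Pd^0.52·e^(0.02·RH+f) = 39.58 μm/a
  Cl⁻ term: 0.102·414.2^0.62·exp(0.033·80+0.04·28.0) = 183.7
  sum: 39.58 + 183.7 → r_corr = 223.3 μm/a
Power-law: D(11) = r_corr · 11^0.523
  D(11) = 223.3 × 11^0.523 = 223.3 × 3.505 = 782.7 μm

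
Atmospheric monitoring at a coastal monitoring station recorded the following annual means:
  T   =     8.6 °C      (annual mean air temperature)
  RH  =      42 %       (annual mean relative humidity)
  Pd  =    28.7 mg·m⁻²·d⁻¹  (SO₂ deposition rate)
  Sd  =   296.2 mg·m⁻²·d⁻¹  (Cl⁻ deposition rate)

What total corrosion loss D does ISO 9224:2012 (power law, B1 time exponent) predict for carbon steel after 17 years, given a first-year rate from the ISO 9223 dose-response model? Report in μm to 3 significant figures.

D(17) = 170 μm

carbon steel: f(T) = +0.150·(T−10) [T≤10 °C] = -0.2100
  SO₂ term: 1.77·28.7^0.52·exp(0.02·42-0.2100) = 19.04
  Sd branch = 0.102·Sd^0.62·e^(0.033·RH+0.04·T) = 19.6 μm/a
  r_corr = 19.04 + 19.6 = 38.64 μm/a
Long-term exponent b (ISO 9224 Table 2, B1) = 0.523
  D(17) = 38.64 × 17^0.523 = 38.64 × 4.401 = 170.1 μm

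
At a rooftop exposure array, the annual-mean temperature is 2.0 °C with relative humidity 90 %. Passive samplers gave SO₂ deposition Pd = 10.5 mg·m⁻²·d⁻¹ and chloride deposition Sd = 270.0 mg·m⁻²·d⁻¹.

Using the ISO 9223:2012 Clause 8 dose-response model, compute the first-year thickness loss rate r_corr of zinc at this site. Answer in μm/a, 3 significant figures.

zinc: temperature factor f = +0.038·(-8.0) = -0.3040
  Pd branch = 0.0129·Pd^0.44·e^(0.046·RH+f) = 1.682 μm/a
  Sd branch = 0.0175·Sd^0.57·e^(0.008·RH+0.085·T) = 1.036 μm/a
  sum: 1.682 + 1.036 → r_corr = 2.718 μm/a

r_corr = 2.72 μm/a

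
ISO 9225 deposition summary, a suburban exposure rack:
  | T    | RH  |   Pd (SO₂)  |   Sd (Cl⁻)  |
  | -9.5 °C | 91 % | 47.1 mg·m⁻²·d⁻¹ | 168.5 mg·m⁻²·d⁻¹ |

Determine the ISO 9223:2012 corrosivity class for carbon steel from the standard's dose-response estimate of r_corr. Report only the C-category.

carbon steel: f(T) = +0.150·(T−10) [T≤10 °C] = -2.9250
  Pd branch = 1.77·Pd^0.52·e^(0.02·RH+f) = 4.346 μm/a
  Sd branch = 0.102·Sd^0.62·e^(0.033·RH+0.04·T) = 33.75 μm/a
  sum: 4.346 + 33.75 → r_corr = 38.09 μm/a
38.1 μm/a falls in (25, 50] for carbon steel → category C3

C3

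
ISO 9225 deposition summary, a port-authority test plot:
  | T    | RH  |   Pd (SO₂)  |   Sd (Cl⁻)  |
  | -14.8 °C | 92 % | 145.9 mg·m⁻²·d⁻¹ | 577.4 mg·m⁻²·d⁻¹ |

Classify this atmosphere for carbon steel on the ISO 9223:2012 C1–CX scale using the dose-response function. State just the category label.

C4

carbon steel: T≤10 °C ⇒ hinge +0.150·(-14.8−10) = -3.7200
  SO₂ term: 1.77·145.9^0.52·exp(0.02·92-3.7200) = 3.604
  Sd branch = 0.102·Sd^0.62·e^(0.033·RH+0.04·T) = 60.55 μm/a
  r_corr = 3.604 + 60.55 = 64.16 μm/a
64.2 μm/a falls in (50, 80] for carbon steel → category C4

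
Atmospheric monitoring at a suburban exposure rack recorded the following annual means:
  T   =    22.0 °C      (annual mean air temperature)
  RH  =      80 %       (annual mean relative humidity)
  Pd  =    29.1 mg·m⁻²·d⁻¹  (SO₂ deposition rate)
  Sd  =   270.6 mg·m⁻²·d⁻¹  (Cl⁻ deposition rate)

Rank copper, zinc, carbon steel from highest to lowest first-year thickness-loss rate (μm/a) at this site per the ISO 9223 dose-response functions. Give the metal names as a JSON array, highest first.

copper: temperature factor f = -0.080·(12.0) = -0.9600
  Pd branch = 0.0053·Pd^0.26·e^(0.059·RH+f) = 0.5468 μm/a
  Cl⁻ term: 0.01025·270.6^0.27·exp(0.036·80+0.049·22.0) = 2.434
  sum: 0.5468 + 2.434 → r_corr = 2.981 μm/a
zinc: temperature factor f = -0.071·(12.0) = -0.8520
  SO₂ term: 0.0129·29.1^0.44·exp(0.046·80-0.8520) = 0.9614
  Cl⁻ term: 0.0175·270.6^0.57·exp(0.008·80+0.085·22.0) = 5.243
  r_corr = 0.9614 + 5.243 = 6.204 μm/a
carbon steel: temperature factor f = -0.054·(12.0) = -0.6480
  SO₂ term: 1.77·29.1^0.52·exp(0.02·80-0.6480) = 26.46
  Cl⁻ term: 0.102·270.6^0.62·exp(0.033·80+0.04·22.0) = 111
  r_corr = 26.46 + 111 = 137.5 μm/a
Ordering by μm/a: carbon steel (137) > zinc (6.2) > copper (2.98)

["carbon steel", "zinc", "copper"]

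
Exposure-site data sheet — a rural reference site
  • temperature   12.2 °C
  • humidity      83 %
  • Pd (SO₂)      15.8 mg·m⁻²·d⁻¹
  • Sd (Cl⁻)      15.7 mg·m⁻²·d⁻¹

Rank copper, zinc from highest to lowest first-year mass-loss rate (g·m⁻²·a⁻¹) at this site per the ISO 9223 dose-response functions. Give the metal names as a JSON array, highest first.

copper: T>10 °C ⇒ hinge -0.080·(12.2−10) = -0.1760
  Pd branch = 0.0053·Pd^0.26·e^(0.059·RH+f) = 1.22 μm/a
  Sd branch = 0.01025·Sd^0.27·e^(0.036·RH+0.049·T) = 0.7779 μm/a
  sum: 1.22 + 0.7779 → r_corr = 1.998 μm/a
  mass loss = 1.998 μm/a × 8.96 g/cm³ = 17.9 g·m⁻²·a⁻¹
zinc: f(T) = -0.071·(T−10) [T>10 °C] = -0.1562
  Pd branch = 0.0129·Pd^0.44·e^(0.046·RH+f) = 1.692 μm/a
  Cl⁻ term: 0.0175·15.7^0.57·exp(0.008·83+0.085·12.2) = 0.4607
  sum: 1.692 + 0.4607 → r_corr = 2.152 μm/a
  mass loss = 2.152 μm/a × 7.14 g/cm³ = 15.37 g·m⁻²·a⁻¹
Ordering by g·m⁻²·a⁻¹: copper (17.9) > zinc (15.4)

["copper", "zinc"]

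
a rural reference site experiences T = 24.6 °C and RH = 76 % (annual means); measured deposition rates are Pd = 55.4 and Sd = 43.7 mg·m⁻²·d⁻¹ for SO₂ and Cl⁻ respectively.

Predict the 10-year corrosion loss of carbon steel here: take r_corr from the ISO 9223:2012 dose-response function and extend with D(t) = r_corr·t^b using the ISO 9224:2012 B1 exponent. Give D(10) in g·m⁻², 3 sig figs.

carbon steel: f(T) = -0.054·(T−10) [T>10 °C] = -0.7884
  Pd branch = 1.77·Pd^0.52·e^(0.02·RH+f) = 29.67 μm/a
  Cl⁻ term: 0.102·43.7^0.62·exp(0.033·76+0.04·24.6) = 34.85
  r_corr = 29.67 + 34.85 = 64.52 μm/a
Power-law: D(10) = r_corr · 10^0.523
  D(10) = 64.52 × 10^0.523 = 64.52 × 3.334 = 215.1 μm
  Mass loss = 215.1 μm × 7.85 g/cm³ = 1689 g·m⁻²

D(10) = 1.69e+03 g·m⁻²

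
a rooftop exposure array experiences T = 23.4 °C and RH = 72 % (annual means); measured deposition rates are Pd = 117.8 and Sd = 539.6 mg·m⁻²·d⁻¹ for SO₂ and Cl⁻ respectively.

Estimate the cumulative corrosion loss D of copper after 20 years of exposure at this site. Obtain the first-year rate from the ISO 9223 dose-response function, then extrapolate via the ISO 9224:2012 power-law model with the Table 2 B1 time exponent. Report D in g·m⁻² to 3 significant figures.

copper: T>10 °C ⇒ hinge -0.080·(23.4−10) = -1.0720
  sulphur-dioxide contribution → 0.4386 μm/a
  chloride contribution → 2.355 μm/a
  total first-year rate 2.794 μm/a
Power-law: D(20) = r_corr · 20^0.667
  D(20) = 2.794 × 20^0.667 = 2.794 × 7.375 = 20.61 μm
  Mass loss = 20.61 μm × 8.96 g/cm³ = 184.6 g·m⁻²

D(20) = 185 g·m⁻²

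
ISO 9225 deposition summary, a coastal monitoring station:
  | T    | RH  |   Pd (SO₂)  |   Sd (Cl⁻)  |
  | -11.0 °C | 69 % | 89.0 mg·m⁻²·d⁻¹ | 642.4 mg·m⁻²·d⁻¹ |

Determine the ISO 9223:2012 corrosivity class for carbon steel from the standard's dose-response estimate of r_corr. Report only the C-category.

carbon steel: T≤10 °C ⇒ hinge +0.150·(-11.0−10) = -3.1500
  Pd branch = 1.77·Pd^0.52·e^(0.02·RH+f) = 3.111 μm/a
  Cl⁻ term: 0.102·642.4^0.62·exp(0.033·69+0.04·-11.0) = 35.26
  sum: 3.111 + 35.26 → r_corr = 38.37 μm/a
Category bounds: 25…50 μm/a bracket r_corr ⇒ C3

C3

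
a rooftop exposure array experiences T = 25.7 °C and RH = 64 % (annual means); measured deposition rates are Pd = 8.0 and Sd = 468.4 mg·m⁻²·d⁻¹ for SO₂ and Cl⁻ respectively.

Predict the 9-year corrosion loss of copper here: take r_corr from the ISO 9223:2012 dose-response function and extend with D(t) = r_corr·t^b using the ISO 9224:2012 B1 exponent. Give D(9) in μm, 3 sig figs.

D(9) = 8.73 μm

copper: temperature factor f = -0.080·(15.7) = -1.2560
  Pd branch = 0.0053·Pd^0.26·e^(0.059·RH+f) = 0.1131 μm/a
  Sd branch = 0.01025·Sd^0.27·e^(0.036·RH+0.049·T) = 1.902 μm/a
  r_corr = 0.1131 + 1.902 = 2.016 μm/a
Long-term exponent b (ISO 9224 Table 2, B1) = 0.667
  D(9) = 2.016 × 9^0.667 = 2.016 × 4.33 = 8.727 μm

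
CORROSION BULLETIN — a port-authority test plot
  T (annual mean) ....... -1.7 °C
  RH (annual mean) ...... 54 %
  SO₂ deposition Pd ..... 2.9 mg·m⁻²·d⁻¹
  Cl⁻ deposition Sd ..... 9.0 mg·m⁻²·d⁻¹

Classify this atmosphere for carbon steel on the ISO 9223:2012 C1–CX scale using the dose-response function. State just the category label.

C2

carbon steel: temperature factor f = +0.150·(-11.7) = -1.7550
  sulphur-dioxide contribution → 1.568 μm/a
  chloride contribution → 2.211 μm/a
  total first-year rate 3.779 μm/a
Category bounds: 1.3…25 μm/a bracket r_corr ⇒ C2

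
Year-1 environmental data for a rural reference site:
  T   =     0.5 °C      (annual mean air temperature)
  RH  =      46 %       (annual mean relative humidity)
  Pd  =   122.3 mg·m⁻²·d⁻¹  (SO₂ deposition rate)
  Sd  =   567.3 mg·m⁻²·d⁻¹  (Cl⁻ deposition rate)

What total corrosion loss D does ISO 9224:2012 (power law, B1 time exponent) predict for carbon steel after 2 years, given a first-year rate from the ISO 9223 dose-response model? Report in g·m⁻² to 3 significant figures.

D(2) = 420 g·m⁻²

carbon steel: f(T) = +0.150·(T−10) [T≤10 °C] = -1.4250
  sulphur-dioxide contribution → 13.01 μm/a
  chloride contribution → 24.21 μm/a
  total first-year rate 37.21 μm/a
Power-law: D(2) = r_corr · 2^0.523
  D(2) = 37.21 × 2^0.523 = 37.21 × 1.437 = 53.47 μm
  Mass loss = 53.47 μm × 7.85 g/cm³ = 419.7 g·m⁻²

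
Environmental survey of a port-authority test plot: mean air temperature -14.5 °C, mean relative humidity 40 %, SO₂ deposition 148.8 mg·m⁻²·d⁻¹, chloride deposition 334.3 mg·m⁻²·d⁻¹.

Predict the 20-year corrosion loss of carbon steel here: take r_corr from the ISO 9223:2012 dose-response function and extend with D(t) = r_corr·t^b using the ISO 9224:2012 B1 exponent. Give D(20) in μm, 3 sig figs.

carbon steel: f(T) = +0.150·(T−10) [T≤10 °C] = -3.6750
  sulphur-dioxide contribution → 1.346 μm/a
  chloride contribution → 7.851 μm/a
  total first-year rate 9.198 μm/a
Long-term exponent b (ISO 9224 Table 2, B1) = 0.523
  D(20) = 9.198 × 20^0.523 = 9.198 × 4.791 = 44.07 μm

D(20) = 44.1 μm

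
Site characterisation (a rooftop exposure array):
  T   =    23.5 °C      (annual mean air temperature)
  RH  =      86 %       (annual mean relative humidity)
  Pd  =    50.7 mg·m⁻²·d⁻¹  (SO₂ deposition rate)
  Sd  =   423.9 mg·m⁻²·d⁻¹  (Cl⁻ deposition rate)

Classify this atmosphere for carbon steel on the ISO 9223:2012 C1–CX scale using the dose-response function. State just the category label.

CX

carbon steel: T>10 °C ⇒ hinge -0.054·(23.5−10) = -0.7290
  SO₂ term: 1.77·50.7^0.52·exp(0.02·86-0.7290) = 36.73
  Cl⁻ term: 0.102·423.9^0.62·exp(0.033·86+0.04·23.5) = 189.8
  sum: 36.73 + 189.8 → r_corr = 226.5 μm/a
Category bounds: 200…700 μm/a bracket r_corr ⇒ CX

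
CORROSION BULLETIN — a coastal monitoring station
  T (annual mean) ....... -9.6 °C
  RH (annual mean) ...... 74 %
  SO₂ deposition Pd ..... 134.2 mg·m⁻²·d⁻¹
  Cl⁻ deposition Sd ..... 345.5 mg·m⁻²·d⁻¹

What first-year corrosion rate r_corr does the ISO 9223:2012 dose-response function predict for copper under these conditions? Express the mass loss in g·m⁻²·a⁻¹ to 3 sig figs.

copper: temperature factor f = +0.126·(-19.6) = -2.4696
  SO₂ term: 0.0053·134.2^0.26·exp(0.059·74-2.4696) = 0.1262
  Cl⁻ term: 0.01025·345.5^0.27·exp(0.036·74+0.049·-9.6) = 0.4454
  sum: 0.1262 + 0.4454 → r_corr = 0.5716 μm/a
Convert to mass loss: 0.5716 μm/a × 8.96 g/cm³ = 5.122 g·m⁻²·a⁻¹

r_corr = 5.12 g·m⁻²·a⁻¹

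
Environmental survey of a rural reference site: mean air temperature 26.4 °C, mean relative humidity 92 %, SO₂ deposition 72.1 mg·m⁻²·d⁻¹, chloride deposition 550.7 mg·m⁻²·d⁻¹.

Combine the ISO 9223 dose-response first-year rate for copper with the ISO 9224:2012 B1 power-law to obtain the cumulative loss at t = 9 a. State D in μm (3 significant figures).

copper: temperature factor f = -0.080·(16.4) = -1.3120
  Pd branch = 0.0053·Pd^0.26·e^(0.059·RH+f) = 0.9883 μm/a
  Cl⁻ term: 0.01025·550.7^0.27·exp(0.036·92+0.049·26.4) = 5.636
  r_corr = 0.9883 + 5.636 = 6.624 μm/a
Long-term exponent b (ISO 9224 Table 2, B1) = 0.667
  D(9) = 6.624 × 9^0.667 = 6.624 × 4.33 = 28.68 μm

D(9) = 28.7 μm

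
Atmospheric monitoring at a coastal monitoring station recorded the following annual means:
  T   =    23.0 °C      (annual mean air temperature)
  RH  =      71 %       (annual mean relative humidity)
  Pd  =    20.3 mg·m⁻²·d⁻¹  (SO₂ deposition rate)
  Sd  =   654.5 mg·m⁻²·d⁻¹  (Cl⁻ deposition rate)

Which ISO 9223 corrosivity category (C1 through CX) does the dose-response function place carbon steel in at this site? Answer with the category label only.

C5

carbon steel: f(T) = -0.054·(T−10) [T>10 °C] = -0.7020
  sulphur-dioxide contribution → 17.37 μm/a
  chloride contribution → 148.4 μm/a
  ⇒ r_corr(carbon steel) = 165.8 μm/a
166 μm/a falls in (80, 200] for carbon steel → category C5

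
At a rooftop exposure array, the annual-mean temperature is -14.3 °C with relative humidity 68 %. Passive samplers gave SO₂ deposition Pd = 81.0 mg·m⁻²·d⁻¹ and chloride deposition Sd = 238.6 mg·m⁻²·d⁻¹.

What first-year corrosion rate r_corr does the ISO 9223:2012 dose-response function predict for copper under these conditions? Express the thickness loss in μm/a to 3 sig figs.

copper: temperature factor f = +0.126·(-24.3) = -3.0618
  SO₂ term: 0.0053·81.0^0.26·exp(0.059·68-3.0618) = 0.04297
  Cl⁻ term: 0.01025·238.6^0.27·exp(0.036·68+0.049·-14.3) = 0.258
  r_corr = 0.04297 + 0.258 = 0.3009 μm/a

r_corr = 0.301 μm/a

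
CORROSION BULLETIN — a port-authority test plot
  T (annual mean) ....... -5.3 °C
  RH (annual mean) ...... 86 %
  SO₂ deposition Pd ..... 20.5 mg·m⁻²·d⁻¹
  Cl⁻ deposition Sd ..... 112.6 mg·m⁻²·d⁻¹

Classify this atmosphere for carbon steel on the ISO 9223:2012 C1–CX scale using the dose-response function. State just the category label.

carbon steel: T≤10 °C ⇒ hinge +0.150·(-5.3−10) = -2.2950
  Pd branch = 1.77·Pd^0.52·e^(0.02·RH+f) = 4.79 μm/a
  Sd branch = 0.102·Sd^0.62·e^(0.033·RH+0.04·T) = 26.36 μm/a
  sum: 4.79 + 26.36 → r_corr = 31.15 μm/a
31.2 μm/a falls in (25, 50] for carbon steel → category C3

C3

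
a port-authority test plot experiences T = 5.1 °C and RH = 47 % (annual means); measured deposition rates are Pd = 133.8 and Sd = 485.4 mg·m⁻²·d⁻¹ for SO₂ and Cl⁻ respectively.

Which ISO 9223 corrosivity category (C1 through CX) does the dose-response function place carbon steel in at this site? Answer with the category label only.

C4

carbon steel: temperature factor f = +0.150·(-4.9) = -0.7350
  Pd branch = 1.77·Pd^0.52·e^(0.02·RH+f) = 27.72 μm/a
  Cl⁻ term: 0.102·485.4^0.62·exp(0.033·47+0.04·5.1) = 27.3
  sum: 27.72 + 27.3 → r_corr = 55.02 μm/a
Category bounds: 50…80 μm/a bracket r_corr ⇒ C4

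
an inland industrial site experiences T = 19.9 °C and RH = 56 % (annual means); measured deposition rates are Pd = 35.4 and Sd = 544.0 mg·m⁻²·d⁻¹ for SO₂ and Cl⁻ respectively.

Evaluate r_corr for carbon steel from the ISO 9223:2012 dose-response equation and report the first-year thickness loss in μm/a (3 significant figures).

carbon steel: f(T) = -0.054·(T−10) [T>10 °C] = -0.5346
  Pd branch = 1.77·Pd^0.52·e^(0.02·RH+f) = 20.31 μm/a
  Cl⁻ term: 0.102·544.0^0.62·exp(0.033·56+0.04·19.9) = 71.28
  sum: 20.31 + 71.28 → r_corr = 91.59 μm/a

r_corr = 91.6 μm/a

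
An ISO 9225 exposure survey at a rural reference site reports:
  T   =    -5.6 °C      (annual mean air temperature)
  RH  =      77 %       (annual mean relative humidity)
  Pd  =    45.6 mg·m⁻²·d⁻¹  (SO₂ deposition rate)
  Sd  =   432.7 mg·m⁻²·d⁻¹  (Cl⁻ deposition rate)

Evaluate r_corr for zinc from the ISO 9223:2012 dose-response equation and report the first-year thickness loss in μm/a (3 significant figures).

zinc: f(T) = +0.038·(T−10) [T≤10 °C] = -0.5928
  SO₂ term: 0.0129·45.6^0.44·exp(0.046·77-0.5928) = 1.322
  Cl⁻ term: 0.0175·432.7^0.57·exp(0.008·77+0.085·-5.6) = 0.6404
  sum: 1.322 + 0.6404 → r_corr = 1.963 μm/a

r_corr = 1.96 μm/a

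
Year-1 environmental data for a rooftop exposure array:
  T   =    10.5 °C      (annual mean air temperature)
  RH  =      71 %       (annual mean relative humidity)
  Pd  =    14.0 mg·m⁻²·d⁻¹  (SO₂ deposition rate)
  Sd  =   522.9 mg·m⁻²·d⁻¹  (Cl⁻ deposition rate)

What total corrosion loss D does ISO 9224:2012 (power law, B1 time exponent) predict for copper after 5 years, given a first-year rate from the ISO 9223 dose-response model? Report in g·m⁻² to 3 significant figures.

copper: f(T) = -0.080·(T−10) [T>10 °C] = -0.0400
  sulphur-dioxide contribution → 0.667 μm/a
  chloride contribution → 1.197 μm/a
  total first-year rate 1.864 μm/a
Long-term exponent b (ISO 9224 Table 2, B1) = 0.667
  D(5) = 1.864 × 5^0.667 = 1.864 × 2.926 = 5.454 μm
  Mass loss = 5.454 μm × 8.96 g/cm³ = 48.87 g·m⁻²

D(5) = 48.9 g·m⁻²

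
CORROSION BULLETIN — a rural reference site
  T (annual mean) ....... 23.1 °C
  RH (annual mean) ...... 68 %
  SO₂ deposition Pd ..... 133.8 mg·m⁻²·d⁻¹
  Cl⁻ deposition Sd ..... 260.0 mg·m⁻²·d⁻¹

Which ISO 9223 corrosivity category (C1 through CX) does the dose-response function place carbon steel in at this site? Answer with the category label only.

C5

carbon steel: f(T) = -0.054·(T−10) [T>10 °C] = -0.7074
  SO₂ term: 1.77·133.8^0.52·exp(0.02·68-0.7074) = 43.37
  Sd branch = 0.102·Sd^0.62·e^(0.033·RH+0.04·T) = 76.16 μm/a
  sum: 43.37 + 76.16 → r_corr = 119.5 μm/a
ISO 9223 Table 2 (carbon steel): 80 < 120 ≤ 200 μm/a ⇒ C5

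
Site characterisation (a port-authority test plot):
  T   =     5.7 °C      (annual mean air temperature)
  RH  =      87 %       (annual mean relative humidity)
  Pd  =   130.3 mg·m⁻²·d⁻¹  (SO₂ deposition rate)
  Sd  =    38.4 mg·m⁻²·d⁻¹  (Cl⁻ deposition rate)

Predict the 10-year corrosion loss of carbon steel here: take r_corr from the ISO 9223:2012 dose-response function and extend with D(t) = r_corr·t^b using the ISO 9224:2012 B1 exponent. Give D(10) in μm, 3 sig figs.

D(10) = 294 μm

carbon steel: f(T) = +0.150·(T−10) [T≤10 °C] = -0.6450
  Pd branch = 1.77·Pd^0.52·e^(0.02·RH+f) = 66.57 μm/a
  Cl⁻ term: 0.102·38.4^0.62·exp(0.033·87+0.04·5.7) = 21.72
  sum: 66.57 + 21.72 → r_corr = 88.29 μm/a
ISO 9224: D(t) = r_corr · t^b with b = 0.523 (carbon steel, B1)
  D(10) = 88.29 × 10^0.523 = 88.29 × 3.334 = 294.4 μm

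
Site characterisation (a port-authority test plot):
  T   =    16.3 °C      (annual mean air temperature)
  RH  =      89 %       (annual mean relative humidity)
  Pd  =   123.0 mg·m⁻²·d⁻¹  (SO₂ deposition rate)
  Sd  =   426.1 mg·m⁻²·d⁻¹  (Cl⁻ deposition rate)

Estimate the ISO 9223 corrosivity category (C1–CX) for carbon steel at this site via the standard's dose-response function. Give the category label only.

CX

carbon steel: T>10 °C ⇒ hinge -0.054·(16.3−10) = -0.3402
  sulphur-dioxide contribution → 91.21 μm/a
  chloride contribution → 157.6 μm/a
  total first-year rate 248.8 μm/a
Category bounds: 200…700 μm/a bracket r_corr ⇒ CX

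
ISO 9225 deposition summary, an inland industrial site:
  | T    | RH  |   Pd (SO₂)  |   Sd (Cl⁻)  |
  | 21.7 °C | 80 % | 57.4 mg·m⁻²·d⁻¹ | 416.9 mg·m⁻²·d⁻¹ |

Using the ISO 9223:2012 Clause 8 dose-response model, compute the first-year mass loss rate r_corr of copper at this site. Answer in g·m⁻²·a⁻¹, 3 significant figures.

r_corr = 30.1 g·m⁻²·a⁻¹

copper: temperature factor f = -0.080·(11.7) = -0.9360
  sulphur-dioxide contribution → 0.6683 μm/a
  chloride contribution → 2.696 μm/a
  total first-year rate 3.364 μm/a
Convert to mass loss: 3.364 μm/a × 8.96 g/cm³ = 30.14 g·m⁻²·a⁻¹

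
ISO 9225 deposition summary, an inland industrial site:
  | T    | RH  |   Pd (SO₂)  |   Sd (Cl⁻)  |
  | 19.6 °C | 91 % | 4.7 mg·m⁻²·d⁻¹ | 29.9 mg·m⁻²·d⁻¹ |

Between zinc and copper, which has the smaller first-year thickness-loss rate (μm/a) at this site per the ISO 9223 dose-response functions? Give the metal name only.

zinc

zinc: T>10 °C ⇒ hinge -0.071·(19.6−10) = -0.6816
  sulphur-dioxide contribution → 0.8477 μm/a
  chloride contribution → 1.33 μm/a
  total first-year rate 2.178 μm/a
copper: T>10 °C ⇒ hinge -0.080·(19.6−10) = -0.7680
  sulphur-dioxide contribution → 0.7892 μm/a
  chloride contribution → 1.774 μm/a
  ⇒ r_corr(copper) = 2.563 μm/a
Ordering by μm/a: copper (2.56) > zinc (2.18)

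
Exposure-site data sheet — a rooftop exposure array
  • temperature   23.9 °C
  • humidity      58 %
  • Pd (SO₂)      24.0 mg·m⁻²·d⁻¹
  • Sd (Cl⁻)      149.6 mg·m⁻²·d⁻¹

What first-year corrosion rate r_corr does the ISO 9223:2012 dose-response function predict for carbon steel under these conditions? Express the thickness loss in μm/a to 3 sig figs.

carbon steel: f(T) = -0.054·(T−10) [T>10 °C] = -0.7506
  Pd branch = 1.77·Pd^0.52·e^(0.02·RH+f) = 13.92 μm/a
  Sd branch = 0.102·Sd^0.62·e^(0.033·RH+0.04·T) = 40.13 μm/a
  sum: 13.92 + 40.13 → r_corr = 54.05 μm/a

r_corr = 54.0 μm/a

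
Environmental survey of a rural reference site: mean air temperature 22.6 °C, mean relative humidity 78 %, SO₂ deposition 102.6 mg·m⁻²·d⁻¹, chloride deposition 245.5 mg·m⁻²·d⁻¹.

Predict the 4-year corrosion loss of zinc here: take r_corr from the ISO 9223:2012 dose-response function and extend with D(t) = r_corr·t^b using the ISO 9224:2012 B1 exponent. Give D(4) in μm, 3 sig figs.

zinc: temperature factor f = -0.071·(12.6) = -0.8946
  sulphur-dioxide contribution → 1.463 μm/a
  chloride contribution → 5.136 μm/a
  ⇒ r_corr(zinc) = 6.599 μm/a
Power-law: D(4) = r_corr · 4^0.813
  D(4) = 6.599 × 4^0.813 = 6.599 × 3.087 = 20.37 μm

D(4) = 20.4 μm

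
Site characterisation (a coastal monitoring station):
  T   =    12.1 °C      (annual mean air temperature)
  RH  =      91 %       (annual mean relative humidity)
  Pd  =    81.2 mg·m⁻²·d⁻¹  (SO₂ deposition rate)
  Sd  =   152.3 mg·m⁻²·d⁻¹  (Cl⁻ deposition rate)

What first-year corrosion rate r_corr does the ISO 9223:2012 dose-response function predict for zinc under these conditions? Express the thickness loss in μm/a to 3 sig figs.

r_corr = 6.84 μm/a

zinc: T>10 °C ⇒ hinge -0.071·(12.1−10) = -0.1491
  SO₂ term: 0.0129·81.2^0.44·exp(0.046·91-0.1491) = 5.058
  Cl⁻ term: 0.0175·152.3^0.57·exp(0.008·91+0.085·12.1) = 1.778
  sum: 5.058 + 1.778 → r_corr = 6.837 μm/a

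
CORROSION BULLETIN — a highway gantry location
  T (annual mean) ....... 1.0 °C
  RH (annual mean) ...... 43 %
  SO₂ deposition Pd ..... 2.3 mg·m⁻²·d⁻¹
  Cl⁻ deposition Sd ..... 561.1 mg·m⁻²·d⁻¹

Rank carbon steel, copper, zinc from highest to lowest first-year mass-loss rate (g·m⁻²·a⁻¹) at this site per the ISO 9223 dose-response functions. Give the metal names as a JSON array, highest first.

carbon steel: f(T) = +0.150·(T−10) [T≤10 °C] = -1.3500
  sulphur-dioxide contribution → 1.672 μm/a
  chloride contribution → 22.21 μm/a
  ⇒ r_corr(carbon steel) = 23.89 μm/a
  mass loss = 23.89 μm/a × 7.85 g/cm³ = 187.5 g·m⁻²·a⁻¹
copper: f(T) = +0.126·(T−10) [T≤10 °C] = -1.1340
  sulphur-dioxide contribution → 0.02677 μm/a
  chloride contribution → 0.2796 μm/a
  ⇒ r_corr(copper) = 0.3064 μm/a
  mass loss = 0.3064 μm/a × 8.96 g/cm³ = 2.745 g·m⁻²·a⁻¹
zinc: f(T) = +0.038·(T−10) [T≤10 °C] = -0.3420
  sulphur-dioxide contribution → 0.09556 μm/a
  chloride contribution → 0.9915 μm/a
  total first-year rate 1.087 μm/a
  mass loss = 1.087 μm/a × 7.14 g/cm³ = 7.762 g·m⁻²·a⁻¹
Ordering by g·m⁻²·a⁻¹: carbon steel (188) > zinc (7.76) > copper (2.75)

["carbon steel", "zinc", "copper"]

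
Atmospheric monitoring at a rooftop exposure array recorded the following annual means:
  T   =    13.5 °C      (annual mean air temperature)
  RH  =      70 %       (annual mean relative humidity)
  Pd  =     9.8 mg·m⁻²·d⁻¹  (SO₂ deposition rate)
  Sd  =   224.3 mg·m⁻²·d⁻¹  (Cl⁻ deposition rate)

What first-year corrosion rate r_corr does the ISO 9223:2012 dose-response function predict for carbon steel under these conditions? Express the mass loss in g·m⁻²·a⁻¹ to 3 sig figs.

r_corr = 550 g·m⁻²·a⁻¹

carbon steel: temperature factor f = -0.054·(3.5) = -0.1890
  Pd branch = 1.77·Pd^0.52·e^(0.02·RH+f) = 19.47 μm/a
  Cl⁻ term: 0.102·224.3^0.62·exp(0.033·70+0.04·13.5) = 50.57
  r_corr = 19.47 + 50.57 = 70.03 μm/a
Convert to mass loss: 70.03 μm/a × 7.85 g/cm³ = 549.8 g·m⁻²·a⁻¹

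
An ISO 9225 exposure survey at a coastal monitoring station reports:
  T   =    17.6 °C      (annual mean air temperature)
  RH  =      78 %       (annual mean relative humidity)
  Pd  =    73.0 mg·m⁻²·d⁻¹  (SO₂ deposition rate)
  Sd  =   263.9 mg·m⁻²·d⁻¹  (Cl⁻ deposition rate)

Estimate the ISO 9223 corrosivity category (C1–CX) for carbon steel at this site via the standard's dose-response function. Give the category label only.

carbon steel: f(T) = -0.054·(T−10) [T>10 °C] = -0.4104
  SO₂ term: 1.77·73.0^0.52·exp(0.02·78-0.4104) = 52.02
  Sd branch = 0.102·Sd^0.62·e^(0.033·RH+0.04·T) = 85.8 μm/a
  sum: 52.02 + 85.8 → r_corr = 137.8 μm/a
138 μm/a falls in (80, 200] for carbon steel → category C5

C5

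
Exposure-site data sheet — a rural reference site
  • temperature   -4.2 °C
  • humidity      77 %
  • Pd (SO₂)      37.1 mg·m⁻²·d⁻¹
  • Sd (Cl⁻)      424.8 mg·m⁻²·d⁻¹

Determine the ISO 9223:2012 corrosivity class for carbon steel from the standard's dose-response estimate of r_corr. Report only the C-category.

C4

carbon steel: T≤10 °C ⇒ hinge +0.150·(-4.2−10) = -2.1300
  Pd branch = 1.77·Pd^0.52·e^(0.02·RH+f) = 6.424 μm/a
  Sd branch = 0.102·Sd^0.62·e^(0.033·RH+0.04·T) = 46.63 μm/a
  r_corr = 6.424 + 46.63 = 53.05 μm/a
53.1 μm/a falls in (50, 80] for carbon steel → category C4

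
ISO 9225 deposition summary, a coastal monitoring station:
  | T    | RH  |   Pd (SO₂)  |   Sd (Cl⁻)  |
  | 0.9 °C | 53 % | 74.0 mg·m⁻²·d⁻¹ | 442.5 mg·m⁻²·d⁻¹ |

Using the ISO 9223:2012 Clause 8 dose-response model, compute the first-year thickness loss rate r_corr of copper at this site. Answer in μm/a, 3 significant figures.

r_corr = 0.492 μm/a

copper: f(T) = +0.126·(T−10) [T≤10 °C] = -1.1466
  sulphur-dioxide contribution → 0.1176 μm/a
  chloride contribution → 0.374 μm/a
  total first-year rate 0.4916 μm/a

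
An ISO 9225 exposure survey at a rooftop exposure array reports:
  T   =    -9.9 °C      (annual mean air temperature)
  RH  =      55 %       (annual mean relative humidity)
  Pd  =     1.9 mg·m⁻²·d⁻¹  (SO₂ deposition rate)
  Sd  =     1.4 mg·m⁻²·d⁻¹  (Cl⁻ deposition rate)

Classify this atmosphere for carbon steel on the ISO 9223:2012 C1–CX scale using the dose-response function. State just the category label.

carbon steel: T≤10 °C ⇒ hinge +0.150·(-9.9−10) = -2.9850
  sulphur-dioxide contribution → 0.3752 μm/a
  chloride contribution → 0.5194 μm/a
  total first-year rate 0.8946 μm/a
Category bounds: 0…1.3 μm/a bracket r_corr ⇒ C1

C1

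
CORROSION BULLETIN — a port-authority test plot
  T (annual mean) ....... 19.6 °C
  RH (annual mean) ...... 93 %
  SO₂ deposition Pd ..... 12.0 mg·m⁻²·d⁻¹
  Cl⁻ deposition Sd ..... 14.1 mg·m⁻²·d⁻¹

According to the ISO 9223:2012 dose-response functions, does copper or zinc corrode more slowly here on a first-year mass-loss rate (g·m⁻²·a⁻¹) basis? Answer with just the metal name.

copper: temperature factor f = -0.080·(9.6) = -0.7680
  sulphur-dioxide contribution → 1.133 μm/a
  chloride contribution → 1.556 μm/a
  total first-year rate 2.69 μm/a
  mass loss = 2.69 μm/a × 8.96 g/cm³ = 24.1 g·m⁻²·a⁻¹
zinc: temperature factor f = -0.071·(9.6) = -0.6816
  sulphur-dioxide contribution → 1.404 μm/a
  chloride contribution → 0.8805 μm/a
  ⇒ r_corr(zinc) = 2.284 μm/a
  mass loss = 2.284 μm/a × 7.14 g/cm³ = 16.31 g·m⁻²·a⁻¹
Ordering by g·m⁻²·a⁻¹: copper (24.1) > zinc (16.3)

zinc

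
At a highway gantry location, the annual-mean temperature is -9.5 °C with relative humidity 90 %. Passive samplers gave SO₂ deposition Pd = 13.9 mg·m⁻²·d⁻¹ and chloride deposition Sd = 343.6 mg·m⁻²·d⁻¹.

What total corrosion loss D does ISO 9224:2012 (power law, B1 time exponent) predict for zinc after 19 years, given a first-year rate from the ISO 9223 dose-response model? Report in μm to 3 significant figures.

D(19) = 18.4 μm

zinc: f(T) = +0.038·(T−10) [T≤10 °C] = -0.7410
  SO₂ term: 0.0129·13.9^0.44·exp(0.046·90-0.7410) = 1.229
  Sd branch = 0.0175·Sd^0.57·e^(0.008·RH+0.085·T) = 0.4473 μm/a
  r_corr = 1.229 + 0.4473 = 1.677 μm/a
ISO 9224: D(t) = r_corr · t^b with b = 0.813 (zinc, B1)
  D(19) = 1.677 × 19^0.813 = 1.677 × 10.96 = 18.37 μm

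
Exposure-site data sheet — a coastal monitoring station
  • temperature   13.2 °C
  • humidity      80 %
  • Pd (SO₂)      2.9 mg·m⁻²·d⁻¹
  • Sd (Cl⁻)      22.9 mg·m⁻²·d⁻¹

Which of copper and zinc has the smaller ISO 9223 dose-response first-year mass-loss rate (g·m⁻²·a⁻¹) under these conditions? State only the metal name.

zinc

copper: T>10 °C ⇒ hinge -0.080·(13.2−10) = -0.2560
  SO₂ term: 0.0053·2.9^0.26·exp(0.059·80-0.2560) = 0.607
  Sd branch = 0.01025·Sd^0.27·e^(0.036·RH+0.049·T) = 0.812 μm/a
  r_corr = 0.607 + 0.812 = 1.419 μm/a
  mass loss = 1.419 μm/a × 8.96 g/cm³ = 12.71 g·m⁻²·a⁻¹
zinc: f(T) = -0.071·(T−10) [T>10 °C] = -0.2272
  SO₂ term: 0.0129·2.9^0.44·exp(0.046·80-0.2272) = 0.651
  Cl⁻ term: 0.0175·22.9^0.57·exp(0.008·80+0.085·13.2) = 0.6073
  sum: 0.651 + 0.6073 → r_corr = 1.258 μm/a
  mass loss = 1.258 μm/a × 7.14 g/cm³ = 8.984 g·m⁻²·a⁻¹
Ordering by g·m⁻²·a⁻¹: copper (12.7) > zinc (8.98)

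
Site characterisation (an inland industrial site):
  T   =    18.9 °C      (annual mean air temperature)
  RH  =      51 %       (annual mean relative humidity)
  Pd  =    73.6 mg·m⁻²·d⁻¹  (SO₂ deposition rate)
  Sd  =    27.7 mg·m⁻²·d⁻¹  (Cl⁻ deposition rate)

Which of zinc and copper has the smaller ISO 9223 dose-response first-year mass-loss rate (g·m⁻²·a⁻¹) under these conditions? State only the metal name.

zinc: f(T) = -0.071·(T−10) [T>10 °C] = -0.6319
  Pd branch = 0.0129·Pd^0.44·e^(0.046·RH+f) = 0.4747 μm/a
  Cl⁻ term: 0.0175·27.7^0.57·exp(0.008·51+0.085·18.9) = 0.8712
  sum: 0.4747 + 0.8712 → r_corr = 1.346 μm/a
  mass loss = 1.346 μm/a × 7.14 g/cm³ = 9.61 g·m⁻²·a⁻¹
copper: f(T) = -0.080·(T−10) [T>10 °C] = -0.7120
  SO₂ term: 0.0053·73.6^0.26·exp(0.059·51-0.7120) = 0.1612
  Sd branch = 0.01025·Sd^0.27·e^(0.036·RH+0.049·T) = 0.3979 μm/a
  r_corr = 0.1612 + 0.3979 = 0.559 μm/a
  mass loss = 0.559 μm/a × 8.96 g/cm³ = 5.009 g·m⁻²·a⁻¹
Ordering by g·m⁻²·a⁻¹: zinc (9.61) > copper (5.01)

copper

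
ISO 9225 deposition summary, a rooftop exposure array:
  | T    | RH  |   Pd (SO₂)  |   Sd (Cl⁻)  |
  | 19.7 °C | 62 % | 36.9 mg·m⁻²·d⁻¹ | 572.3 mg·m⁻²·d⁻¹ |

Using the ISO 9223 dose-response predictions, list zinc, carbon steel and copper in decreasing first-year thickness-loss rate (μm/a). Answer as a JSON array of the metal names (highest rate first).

zinc: temperature factor f = -0.071·(9.7) = -0.6887
  SO₂ term: 0.0129·36.9^0.44·exp(0.046·62-0.6887) = 0.549
  Sd branch = 0.0175·Sd^0.57·e^(0.008·RH+0.085·T) = 5.722 μm/a
  r_corr = 0.549 + 5.722 = 6.271 μm/a
carbon steel: f(T) = -0.054·(T−10) [T>10 °C] = -0.5238
  Pd branch = 1.77·Pd^0.52·e^(0.02·RH+f) = 23.65 μm/a
  Sd branch = 0.102·Sd^0.62·e^(0.033·RH+0.04·T) = 88.94 μm/a
  r_corr = 23.65 + 88.94 = 112.6 μm/a
copper: temperature factor f = -0.080·(9.7) = -0.7760
  Pd branch = 0.0053·Pd^0.26·e^(0.059·RH+f) = 0.2417 μm/a
  Sd branch = 0.01025·Sd^0.27·e^(0.036·RH+0.049·T) = 1.393 μm/a
  sum: 0.2417 + 1.393 → r_corr = 1.634 μm/a
Ordering by μm/a: carbon steel (113) > zinc (6.27) > copper (1.63)

["carbon steel", "zinc", "copper"]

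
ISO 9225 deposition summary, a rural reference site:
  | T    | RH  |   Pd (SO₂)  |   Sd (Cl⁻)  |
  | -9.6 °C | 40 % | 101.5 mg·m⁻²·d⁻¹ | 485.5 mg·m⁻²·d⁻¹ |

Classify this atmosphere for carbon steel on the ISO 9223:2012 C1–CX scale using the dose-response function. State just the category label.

C2

carbon steel: T≤10 °C ⇒ hinge +0.150·(-9.6−10) = -2.9400
  sulphur-dioxide contribution → 2.301 μm/a
  chloride contribution → 12.04 μm/a
  ⇒ r_corr(carbon steel) = 14.34 μm/a
14.3 μm/a falls in (1.3, 25] for carbon steel → category C2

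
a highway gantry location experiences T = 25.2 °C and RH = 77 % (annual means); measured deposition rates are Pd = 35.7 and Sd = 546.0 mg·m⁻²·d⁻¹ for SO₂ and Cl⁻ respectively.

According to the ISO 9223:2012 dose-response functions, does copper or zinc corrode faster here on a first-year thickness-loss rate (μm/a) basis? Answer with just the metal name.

copper: temperature factor f = -0.080·(15.2) = -1.2160
  SO₂ term: 0.0053·35.7^0.26·exp(0.059·77-1.2160) = 0.374
  Cl⁻ term: 0.01025·546.0^0.27·exp(0.036·77+0.049·25.2) = 3.09
  r_corr = 0.374 + 3.09 = 3.464 μm/a
zinc: temperature factor f = -0.071·(15.2) = -1.0792
  SO₂ term: 0.0129·35.7^0.44·exp(0.046·77-1.0792) = 0.73
  Sd branch = 0.0175·Sd^0.57·e^(0.008·RH+0.085·T) = 10.02 μm/a
  r_corr = 0.73 + 10.02 = 10.75 μm/a
Ordering by μm/a: zinc (10.8) > copper (3.46)

zinc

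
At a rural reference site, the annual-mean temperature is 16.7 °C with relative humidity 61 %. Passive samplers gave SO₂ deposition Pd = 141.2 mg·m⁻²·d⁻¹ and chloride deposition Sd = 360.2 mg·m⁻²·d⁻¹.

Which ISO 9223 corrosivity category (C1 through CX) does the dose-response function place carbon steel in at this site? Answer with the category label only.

C5

carbon steel: f(T) = -0.054·(T−10) [T>10 °C] = -0.3618
  Pd branch = 1.77·Pd^0.52·e^(0.02·RH+f) = 54.78 μm/a
  Sd branch = 0.102·Sd^0.62·e^(0.033·RH+0.04·T) = 57.28 μm/a
  r_corr = 54.78 + 57.28 = 112.1 μm/a
ISO 9223 Table 2 (carbon steel): 80 < 112 ≤ 200 μm/a ⇒ C5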